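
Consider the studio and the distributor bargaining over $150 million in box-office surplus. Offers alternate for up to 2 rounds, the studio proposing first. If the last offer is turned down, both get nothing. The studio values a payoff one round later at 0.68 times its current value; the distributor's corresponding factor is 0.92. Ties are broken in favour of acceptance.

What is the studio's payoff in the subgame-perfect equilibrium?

12

Round 2 (the distributor proposes): rejection yields 0 for the studio; the distributor offers 0 and keeps 150.
Round 1 (the studio proposes): the distributor can get 150 next round, worth 0.92 × 150 = 138 now; the studio offers that and keeps 12.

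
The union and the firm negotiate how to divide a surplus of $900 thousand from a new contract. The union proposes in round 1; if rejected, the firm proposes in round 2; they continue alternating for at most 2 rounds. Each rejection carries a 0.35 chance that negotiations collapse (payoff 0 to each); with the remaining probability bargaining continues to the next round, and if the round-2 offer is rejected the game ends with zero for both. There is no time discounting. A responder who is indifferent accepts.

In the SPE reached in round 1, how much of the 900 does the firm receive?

585

Round 2 (the firm proposes): the union will accept anything ≥ 0, so the firm offers 0 and keeps 900.
Round 1 (the union proposes): rejecting gives the firm an expected 0.65 × 900 = 585; the union offers that and keeps 315.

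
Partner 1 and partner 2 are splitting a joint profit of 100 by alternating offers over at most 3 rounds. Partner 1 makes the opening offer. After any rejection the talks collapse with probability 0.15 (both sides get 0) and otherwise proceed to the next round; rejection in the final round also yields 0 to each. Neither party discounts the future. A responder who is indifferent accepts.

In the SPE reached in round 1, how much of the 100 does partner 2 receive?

By backward induction:
Round 3 (partner 1 proposes): rejection yields 0 for partner 2; partner 1 offers 0 and keeps 100.
Round 2 (partner 2 proposes): rejecting gives partner 1 an expected 0.85 × 100 = 85. Partner 2 offers 85 and keeps 100 − 85 = 15.
Round 1 (partner 1 proposes): rejecting gives partner 2 an expected 0.85 × 15 = 12.75, so partner 1 offers 12.75, keeping 87.25.

12.75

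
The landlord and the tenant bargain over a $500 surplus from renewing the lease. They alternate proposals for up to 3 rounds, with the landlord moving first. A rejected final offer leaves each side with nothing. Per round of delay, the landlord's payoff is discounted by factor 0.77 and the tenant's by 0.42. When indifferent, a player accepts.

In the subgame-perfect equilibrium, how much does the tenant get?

48.3

Solve by backward induction from round 3.
Round 3 (the landlord proposes): rejection yields 0 for the tenant; the landlord offers 0 and keeps 500.
Round 2 (the tenant proposes): the landlord can get 500 next round, worth 0.77 × 500 = 385 now, so the tenant offers 385, keeping 115.
Round 1 (the landlord proposes): the tenant can get 115 next round, worth 0.42 × 115 = 48.3 now, so the landlord offers 48.3, keeping 451.7.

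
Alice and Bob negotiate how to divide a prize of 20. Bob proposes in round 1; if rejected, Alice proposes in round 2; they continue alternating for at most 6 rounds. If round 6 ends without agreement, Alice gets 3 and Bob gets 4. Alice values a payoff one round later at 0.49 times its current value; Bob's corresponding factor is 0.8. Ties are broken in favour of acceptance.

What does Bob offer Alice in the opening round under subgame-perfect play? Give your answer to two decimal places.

Round 6 (Alice proposes): Bob gets 4 if talks fail, so Alice offers 4 and keeps 16.
Round 5 (Bob proposes): Alice can get 16 next round, worth 0.49 × 16 = 7.84 now. Bob offers 7.84 and keeps 20 − 7.84 = 12.16.
Round 4 (Alice proposes): Bob can get 12.16 next round, worth 0.8 × 12.16 = 9.728 now, so Alice offers 9.728, keeping 10.272.
Round 3 (Bob proposes): Alice can get 10.272 next round, worth 0.49 × 10.272 = 5.03328 now, so Bob offers 5.03328, keeping 14.96672.
Round 2 (Alice proposes): Bob can get 14.96672 next round, worth 0.8 × 14.96672 = 11.973376 now, so Alice offers 11.973376, keeping 8.026624.
Round 1 (Bob proposes): Alice can get 8.026624 next round, worth 0.49 × 8.026624 = 3.93304576 now, so Bob offers 3.93304576, keeping 16.06695424.

3.93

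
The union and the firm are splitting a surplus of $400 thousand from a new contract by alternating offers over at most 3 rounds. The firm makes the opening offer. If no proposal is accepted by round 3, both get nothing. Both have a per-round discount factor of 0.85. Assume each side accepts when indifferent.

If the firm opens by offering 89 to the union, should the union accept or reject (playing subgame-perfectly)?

Accept

Work out the union's continuation value if the offer is rejected.
Round 3 (the firm proposes): rejection yields 0 for the union; the firm offers 0 and keeps 400.
Round 2 (the union proposes): the firm can get 400 next round, worth 0.85 × 400 = 340 now, so the union offers 340, keeping 60.
So by rejecting in round 1, the union gets 60 next round, worth 0.85 × 60 = 51 now.
Offer 89 ≥ 51, so the union accepts.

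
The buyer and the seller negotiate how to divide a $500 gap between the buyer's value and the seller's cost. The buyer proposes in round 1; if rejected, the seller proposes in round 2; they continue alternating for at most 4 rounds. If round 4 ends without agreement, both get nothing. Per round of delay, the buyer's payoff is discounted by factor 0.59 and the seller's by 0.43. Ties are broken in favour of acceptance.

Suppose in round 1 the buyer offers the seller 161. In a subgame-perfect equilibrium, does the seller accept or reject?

Accept

Work out the seller's continuation value if the offer is rejected.
Round 4 (the seller proposes): the buyer will accept anything ≥ 0, so the seller offers 0 and keeps 500.
Round 3 (the buyer proposes): the seller can get 500 next round, worth 0.43 × 500 = 215 now. The buyer offers 215 and keeps 500 − 215 = 285.
Round 2 (the seller proposes): the buyer can get 285 next round, worth 0.59 × 285 = 168.15 now. The seller offers 168.15 and keeps 500 − 168.15 = 331.85.
So by rejecting in round 1, the seller gets 331.85 next round, worth 0.43 × 331.85 = 142.6955 now.
Offer 161 ≥ 142.6955, so the seller accepts.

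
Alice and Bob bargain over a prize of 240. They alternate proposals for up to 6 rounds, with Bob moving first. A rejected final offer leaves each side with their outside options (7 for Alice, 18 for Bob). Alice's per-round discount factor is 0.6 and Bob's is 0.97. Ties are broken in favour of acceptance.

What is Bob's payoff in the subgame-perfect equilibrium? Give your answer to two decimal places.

Round 6 (Alice proposes): Bob gets 18 if talks fail, so Alice offers 18 and keeps 222.
Round 5 (Bob proposes): Alice can get 222 next round, worth 0.6 × 222 = 133.2 now, so Bob offers 133.2, keeping 106.8.
Round 4 (Alice proposes): Bob can get 106.8 next round, worth 0.97 × 106.8 = 103.596 now. Alice offers 103.596 and keeps 240 − 103.596 = 136.404.
Round 3 (Bob proposes): Alice can get 136.404 next round, worth 0.6 × 136.404 = 81.8424 now; Bob offers that and keeps 158.1576.
Round 2 (Alice proposes): Bob can get 158.1576 next round, worth 0.97 × 158.1576 = 153.412872 now, so Alice offers 153.412872, keeping 86.587128.
Round 1 (Bob proposes): Alice can get 86.587128 next round, worth 0.6 × 86.587128 = 51.9522768 now; Bob offers that and keeps 188.0477232.

188.05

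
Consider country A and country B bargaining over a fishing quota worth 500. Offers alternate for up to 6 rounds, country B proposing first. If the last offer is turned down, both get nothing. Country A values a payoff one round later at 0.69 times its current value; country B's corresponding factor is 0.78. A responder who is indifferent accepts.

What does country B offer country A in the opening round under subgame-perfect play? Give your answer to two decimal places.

Round 6 (country A proposes): country B will accept anything ≥ 0, so country A offers 0 and keeps 500.
Round 5 (country B proposes): country A can get 500 next round, worth 0.69 × 500 = 345 now. Country B offers 345 and keeps 500 − 345 = 155.
Round 4 (country A proposes): country B can get 155 next round, worth 0.78 × 155 = 120.9 now. Country A offers 120.9 and keeps 500 − 120.9 = 379.1.
Round 3 (country B proposes): country A can get 379.1 next round, worth 0.69 × 379.1 = 261.579 now; country B offers that and keeps 238.421.
Round 2 (country A proposes): country B can get 238.421 next round, worth 0.78 × 238.421 = 185.96838 now, so country A offers 185.96838, keeping 314.03162.
Round 1 (country B proposes): country A can get 314.03162 next round, worth 0.69 × 314.03162 = 216.6818178 now. Country B offers 216.6818178 and keeps 500 − 216.6818178 = 283.3181822.

216.68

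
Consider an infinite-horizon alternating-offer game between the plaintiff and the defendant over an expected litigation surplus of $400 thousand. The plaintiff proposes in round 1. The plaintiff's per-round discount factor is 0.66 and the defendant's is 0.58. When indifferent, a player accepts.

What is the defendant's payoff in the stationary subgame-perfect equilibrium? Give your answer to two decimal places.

When the plaintiff proposes, the defendant accepts any offer worth at least 0.58 times what the defendant would get by proposing next round; and vice versa.
This gives x = 400 − 0.58y and y = 400 − 0.66x, where x and y are each side's share when it proposes.
Hence (1 − 0.58·0.66)x = 400(1 − 0.58), i.e. 0.6172·x = 168.
x ≈ 272.1970; the defendant's share is 400 − x ≈ 127.8030.

127.80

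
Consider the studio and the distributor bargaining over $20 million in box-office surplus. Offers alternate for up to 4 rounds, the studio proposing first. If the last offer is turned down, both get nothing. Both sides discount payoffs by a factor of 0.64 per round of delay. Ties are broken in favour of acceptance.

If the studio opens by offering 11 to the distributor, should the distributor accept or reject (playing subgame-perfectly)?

Accept

Round 4 (the distributor proposes): the studio will accept anything ≥ 0, so the distributor offers 0 and keeps 20.
Round 3 (the studio proposes): the distributor can get 20 next round, worth 0.64 × 20 = 12.8 now. The studio offers 12.8 and keeps 20 − 12.8 = 7.2.
Round 2 (the distributor proposes): the studio can get 7.2 next round, worth 0.64 × 7.2 = 4.608 now; the distributor offers that and keeps 15.392.
So by rejecting in round 1, the distributor gets 15.392 next round, worth 0.64 × 15.392 = 9.85088 now.
Offer 11 ≥ 9.85088, so the distributor accepts.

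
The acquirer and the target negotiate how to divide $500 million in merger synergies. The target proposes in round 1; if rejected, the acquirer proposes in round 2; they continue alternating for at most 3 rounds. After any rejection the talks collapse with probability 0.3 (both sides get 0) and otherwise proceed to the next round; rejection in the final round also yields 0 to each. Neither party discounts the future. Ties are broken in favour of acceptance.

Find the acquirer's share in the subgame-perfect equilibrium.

By backward induction:
Round 3 (the target proposes): rejection yields 0 for the acquirer; the target offers 0 and keeps 500.
Round 2 (the acquirer proposes): rejecting gives the target an expected 0.7 × 500 = 350. The acquirer offers 350 and keeps 500 − 350 = 150.
Round 1 (the target proposes): rejecting gives the acquirer an expected 0.7 × 150 = 105, so the target offers 105, keeping 395.

105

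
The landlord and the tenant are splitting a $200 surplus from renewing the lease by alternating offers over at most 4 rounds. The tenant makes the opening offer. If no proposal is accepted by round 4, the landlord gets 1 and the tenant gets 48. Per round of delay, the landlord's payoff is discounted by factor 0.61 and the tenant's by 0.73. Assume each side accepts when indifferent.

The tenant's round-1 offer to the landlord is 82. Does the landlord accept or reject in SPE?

Round 4 (the landlord proposes): the tenant gets 48 if talks fail, so the landlord offers 48 and keeps 152.
Round 3 (the tenant proposes): the landlord can get 152 next round, worth 0.61 × 152 = 92.72 now; the tenant offers that and keeps 107.28.
Round 2 (the landlord proposes): the tenant can get 107.28 next round, worth 0.73 × 107.28 = 78.3144 now; the landlord offers that and keeps 121.6856.
So by rejecting in round 1, the landlord gets 121.6856 next round, worth 0.61 × 121.6856 = 74.228216 now.
Offer 82 ≥ 74.228216, so the landlord accepts.

Accept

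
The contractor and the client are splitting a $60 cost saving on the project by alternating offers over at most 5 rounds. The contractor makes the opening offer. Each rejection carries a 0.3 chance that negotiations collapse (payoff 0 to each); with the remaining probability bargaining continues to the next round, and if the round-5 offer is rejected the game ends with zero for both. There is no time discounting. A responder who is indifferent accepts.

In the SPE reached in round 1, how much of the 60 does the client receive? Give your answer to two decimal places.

18.77

Round 5 (the contractor proposes): the client will accept anything ≥ 0, so the contractor offers 0 and keeps 60.
Round 4 (the client proposes): rejecting gives the contractor an expected 0.7 × 60 = 42. The client offers 42 and keeps 60 − 42 = 18.
Round 3 (the contractor proposes): rejecting gives the client an expected 0.7 × 18 = 12.6, so the contractor offers 12.6, keeping 47.4.
Round 2 (the client proposes): rejecting gives the contractor an expected 0.7 × 47.4 = 33.18. The client offers 33.18 and keeps 60 − 33.18 = 26.82.
Round 1 (the contractor proposes): rejecting gives the client an expected 0.7 × 26.82 = 18.774, so the contractor offers 18.774, keeping 41.226.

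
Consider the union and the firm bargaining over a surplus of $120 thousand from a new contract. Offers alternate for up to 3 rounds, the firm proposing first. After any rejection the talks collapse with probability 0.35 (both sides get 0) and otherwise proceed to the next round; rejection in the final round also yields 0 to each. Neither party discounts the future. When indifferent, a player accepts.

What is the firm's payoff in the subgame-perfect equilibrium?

Round 3 (the firm proposes): the union will accept anything ≥ 0, so the firm offers 0 and keeps 120.
Round 2 (the union proposes): rejecting gives the firm an expected 0.65 × 120 = 78. The union offers 78 and keeps 120 − 78 = 42.
Round 1 (the firm proposes): rejecting gives the union an expected 0.65 × 42 = 27.3. The firm offers 27.3 and keeps 120 − 27.3 = 92.7.

92.7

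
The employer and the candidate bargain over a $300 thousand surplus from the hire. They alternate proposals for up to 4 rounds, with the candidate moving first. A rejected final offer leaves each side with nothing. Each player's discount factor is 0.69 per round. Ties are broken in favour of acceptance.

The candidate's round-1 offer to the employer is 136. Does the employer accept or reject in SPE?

Reject

Round 4 (the employer proposes): rejection yields 0 for the candidate; the employer offers 0 and keeps 300.
Round 3 (the candidate proposes): the employer can get 300 next round, worth 0.69 × 300 = 207 now. The candidate offers 207 and keeps 300 − 207 = 93.
Round 2 (the employer proposes): the candidate can get 93 next round, worth 0.69 × 93 = 64.17 now, so the employer offers 64.17, keeping 235.83.
So by rejecting in round 1, the employer gets 235.83 next round, worth 0.69 × 235.83 = 162.7227 now.
Offer 136 < 162.7227, so the employer rejects.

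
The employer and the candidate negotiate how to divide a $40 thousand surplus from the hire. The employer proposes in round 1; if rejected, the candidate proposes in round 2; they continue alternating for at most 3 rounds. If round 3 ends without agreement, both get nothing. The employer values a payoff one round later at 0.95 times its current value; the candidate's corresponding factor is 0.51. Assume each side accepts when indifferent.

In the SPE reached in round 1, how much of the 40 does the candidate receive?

1.02

Solve by backward induction from round 3.
Round 3 (the employer proposes): rejection yields 0 for the candidate; the employer offers 0 and keeps 40.
Round 2 (the candidate proposes): the employer can get 40 next round, worth 0.95 × 40 = 38 now, so the candidate offers 38, keeping 2.
Round 1 (the employer proposes): the candidate can get 2 next round, worth 0.51 × 2 = 1.02 now; the employer offers that and keeps 38.98.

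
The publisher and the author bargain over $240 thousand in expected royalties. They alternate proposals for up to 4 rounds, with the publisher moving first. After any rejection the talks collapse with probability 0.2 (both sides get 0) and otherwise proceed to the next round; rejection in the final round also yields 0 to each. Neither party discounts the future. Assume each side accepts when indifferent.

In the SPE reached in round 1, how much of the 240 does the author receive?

Round 4 (the author proposes): rejection yields 0 for the publisher; the author offers 0 and keeps 240.
Round 3 (the publisher proposes): rejecting gives the author an expected 0.8 × 240 = 192. The publisher offers 192 and keeps 240 − 192 = 48.
Round 2 (the author proposes): rejecting gives the publisher an expected 0.8 × 48 = 38.4; the author offers that and keeps 201.6.
Round 1 (the publisher proposes): rejecting gives the author an expected 0.8 × 201.6 = 161.28; the publisher offers that and keeps 78.72.

161.28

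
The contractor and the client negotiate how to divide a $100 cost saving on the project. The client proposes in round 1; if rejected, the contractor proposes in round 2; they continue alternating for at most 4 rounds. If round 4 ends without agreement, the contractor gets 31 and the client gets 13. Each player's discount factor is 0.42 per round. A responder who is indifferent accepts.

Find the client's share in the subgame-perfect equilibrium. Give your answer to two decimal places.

69.19

By backward induction:
Round 4 (the contractor proposes): the client gets 13 if talks fail, so the contractor offers 13 and keeps 87.
Round 3 (the client proposes): the contractor can get 87 next round, worth 0.42 × 87 = 36.54 now; the client offers that and keeps 63.46.
Round 2 (the contractor proposes): the client can get 63.46 next round, worth 0.42 × 63.46 = 26.6532 now. The contractor offers 26.6532 and keeps 100 − 26.6532 = 73.3468.
Round 1 (the client proposes): the contractor can get 73.3468 next round, worth 0.42 × 73.3468 = 30.805656 now. The client offers 30.805656 and keeps 100 − 30.805656 = 69.194344.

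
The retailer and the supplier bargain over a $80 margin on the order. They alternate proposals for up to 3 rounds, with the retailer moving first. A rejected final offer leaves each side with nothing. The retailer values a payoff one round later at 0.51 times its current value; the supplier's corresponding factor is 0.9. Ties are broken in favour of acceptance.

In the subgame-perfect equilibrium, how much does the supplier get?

Round 3 (the retailer proposes): the supplier will accept anything ≥ 0, so the retailer offers 0 and keeps 80.
Round 2 (the supplier proposes): the retailer can get 80 next round, worth 0.51 × 80 = 40.8 now, so the supplier offers 40.8, keeping 39.2.
Round 1 (the retailer proposes): the supplier can get 39.2 next round, worth 0.9 × 39.2 = 35.28 now. The retailer offers 35.28 and keeps 80 − 35.28 = 44.72.

35.28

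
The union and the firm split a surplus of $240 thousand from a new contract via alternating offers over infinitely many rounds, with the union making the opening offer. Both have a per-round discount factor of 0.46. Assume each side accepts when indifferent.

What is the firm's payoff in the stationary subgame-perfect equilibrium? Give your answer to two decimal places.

Let x be the union's share when the union proposes and y be the firm's share when the firm proposes.
The firm accepts iff offered ≥ 0.46·y, so x = 240 − 0.46y. Symmetrically y = 240 − 0.46x.
Substituting: x = 240 − 0.46(240 − 0.46x), giving x(1 − 0.46·0.46) = 240(1 − 0.46).
So x = 240 × 0.54 / 0.7884 ≈ 164.3836, and the firm receives 240 − x ≈ 75.6164.

75.62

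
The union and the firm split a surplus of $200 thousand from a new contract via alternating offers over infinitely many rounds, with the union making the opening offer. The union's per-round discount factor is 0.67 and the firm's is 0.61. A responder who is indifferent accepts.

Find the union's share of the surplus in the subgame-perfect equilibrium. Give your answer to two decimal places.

131.91

When the union proposes, the firm accepts any offer worth at least 0.61 times what the firm would get by proposing next round; and vice versa.
This gives x = 200 − 0.61y and y = 200 − 0.67x, where x and y are each side's share when it proposes.
Hence (1 − 0.61·0.67)x = 200(1 − 0.61), i.e. 0.5913·x = 78.
x ≈ 131.9127; the firm's share is 200 − x ≈ 68.0873.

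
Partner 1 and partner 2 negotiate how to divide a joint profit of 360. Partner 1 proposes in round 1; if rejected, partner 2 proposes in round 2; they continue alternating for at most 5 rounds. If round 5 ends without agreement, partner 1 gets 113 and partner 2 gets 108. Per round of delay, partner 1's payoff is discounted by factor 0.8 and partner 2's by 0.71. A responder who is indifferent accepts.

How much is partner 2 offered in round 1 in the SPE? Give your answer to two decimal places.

115.00

Round 5 (partner 1 proposes): partner 2 gets 108 if talks fail, so partner 1 offers 108 and keeps 252.
Round 4 (partner 2 proposes): partner 1 can get 252 next round, worth 0.8 × 252 = 201.6 now, so partner 2 offers 201.6, keeping 158.4.
Round 3 (partner 1 proposes): partner 2 can get 158.4 next round, worth 0.71 × 158.4 = 112.464 now. Partner 1 offers 112.464 and keeps 360 − 112.464 = 247.536.
Round 2 (partner 2 proposes): partner 1 can get 247.536 next round, worth 0.8 × 247.536 = 198.0288 now; partner 2 offers that and keeps 161.9712.
Round 1 (partner 1 proposes): partner 2 can get 161.9712 next round, worth 0.71 × 161.9712 = 114.999552 now, so partner 1 offers 114.999552, keeping 245.000448.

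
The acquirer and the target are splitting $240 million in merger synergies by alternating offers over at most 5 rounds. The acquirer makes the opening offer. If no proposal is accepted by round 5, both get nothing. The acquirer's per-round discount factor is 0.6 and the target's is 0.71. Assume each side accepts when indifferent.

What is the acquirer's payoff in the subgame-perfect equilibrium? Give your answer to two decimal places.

Round 5 (the acquirer proposes): rejection yields 0 for the target; the acquirer offers 0 and keeps 240.
Round 4 (the target proposes): the acquirer can get 240 next round, worth 0.6 × 240 = 144 now, so the target offers 144, keeping 96.
Round 3 (the acquirer proposes): the target can get 96 next round, worth 0.71 × 96 = 68.16 now, so the acquirer offers 68.16, keeping 171.84.
Round 2 (the target proposes): the acquirer can get 171.84 next round, worth 0.6 × 171.84 = 103.104 now. The target offers 103.104 and keeps 240 − 103.104 = 136.896.
Round 1 (the acquirer proposes): the target can get 136.896 next round, worth 0.71 × 136.896 = 97.19616 now; the acquirer offers that and keeps 142.80384.

142.80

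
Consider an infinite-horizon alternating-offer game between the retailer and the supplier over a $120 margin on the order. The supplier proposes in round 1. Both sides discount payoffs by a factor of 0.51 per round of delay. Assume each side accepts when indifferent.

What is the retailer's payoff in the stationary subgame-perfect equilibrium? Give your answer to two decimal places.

When the supplier proposes, the retailer accepts any offer worth at least 0.51 times what the retailer would get by proposing next round; and vice versa.
This gives x = 120 − 0.51y and y = 120 − 0.51x, where x and y are each side's share when it proposes.
Hence (1 − 0.51·0.51)x = 120(1 − 0.51), i.e. 0.7399·x = 58.8.
x ≈ 79.4702; the retailer's share is 120 − x ≈ 40.5298.

40.53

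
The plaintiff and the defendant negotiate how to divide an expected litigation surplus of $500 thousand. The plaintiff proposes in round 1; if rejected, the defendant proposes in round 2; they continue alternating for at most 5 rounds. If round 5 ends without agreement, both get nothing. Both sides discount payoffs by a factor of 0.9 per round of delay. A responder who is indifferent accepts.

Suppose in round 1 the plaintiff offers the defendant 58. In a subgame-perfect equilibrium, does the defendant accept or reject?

Work out the defendant's continuation value if the offer is rejected.
Round 5 (the plaintiff proposes): rejection yields 0 for the defendant; the plaintiff offers 0 and keeps 500.
Round 4 (the defendant proposes): the plaintiff can get 500 next round, worth 0.9 × 500 = 450 now; the defendant offers that and keeps 50.
Round 3 (the plaintiff proposes): the defendant can get 50 next round, worth 0.9 × 50 = 45 now. The plaintiff offers 45 and keeps 500 − 45 = 455.
Round 2 (the defendant proposes): the plaintiff can get 455 next round, worth 0.9 × 455 = 409.5 now, so the defendant offers 409.5, keeping 90.5.
So by rejecting in round 1, the defendant gets 90.5 next round, worth 0.9 × 90.5 = 81.45 now.
Offer 58 < 81.45, so the defendant rejects.

Reject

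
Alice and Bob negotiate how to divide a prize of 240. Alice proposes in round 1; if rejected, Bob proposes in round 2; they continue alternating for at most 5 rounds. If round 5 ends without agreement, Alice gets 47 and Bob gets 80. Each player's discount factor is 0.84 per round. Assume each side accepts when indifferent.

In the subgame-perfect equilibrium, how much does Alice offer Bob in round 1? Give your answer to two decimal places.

By backward induction:
Round 5 (Alice proposes): Bob gets 80 if talks fail, so Alice offers 80 and keeps 160.
Round 4 (Bob proposes): Alice can get 160 next round, worth 0.84 × 160 = 134.4 now. Bob offers 134.4 and keeps 240 − 134.4 = 105.6.
Round 3 (Alice proposes): Bob can get 105.6 next round, worth 0.84 × 105.6 = 88.704 now, so Alice offers 88.704, keeping 151.296.
Round 2 (Bob proposes): Alice can get 151.296 next round, worth 0.84 × 151.296 = 127.08864 now, so Bob offers 127.08864, keeping 112.91136.
Round 1 (Alice proposes): Bob can get 112.91136 next round, worth 0.84 × 112.91136 = 94.8455424 now; Alice offers that and keeps 145.1544576.

94.85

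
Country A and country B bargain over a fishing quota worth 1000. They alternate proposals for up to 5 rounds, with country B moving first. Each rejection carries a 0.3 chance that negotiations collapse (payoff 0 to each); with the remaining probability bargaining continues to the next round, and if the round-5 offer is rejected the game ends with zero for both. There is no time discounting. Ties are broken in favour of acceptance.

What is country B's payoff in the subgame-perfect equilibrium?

By backward induction:
Round 5 (country B proposes): rejection yields 0 for country A; country B offers 0 and keeps 1000.
Round 4 (country A proposes): rejecting gives country B an expected 0.7 × 1000 = 700, so country A offers 700, keeping 300.
Round 3 (country B proposes): rejecting gives country A an expected 0.7 × 300 = 210; country B offers that and keeps 790.
Round 2 (country A proposes): rejecting gives country B an expected 0.7 × 790 = 553; country A offers that and keeps 447.
Round 1 (country B proposes): rejecting gives country A an expected 0.7 × 447 = 312.9. Country B offers 312.9 and keeps 1000 − 312.9 = 687.1.

687.1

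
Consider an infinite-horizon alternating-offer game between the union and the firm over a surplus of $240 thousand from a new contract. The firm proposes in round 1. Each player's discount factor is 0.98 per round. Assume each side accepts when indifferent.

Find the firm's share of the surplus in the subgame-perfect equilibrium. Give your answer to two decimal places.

In a stationary SPE each proposer offers the other exactly their discounted continuation value.
If the firm keeps x when proposing and the union keeps y when proposing, then x = 240 − 0.98y and y = 240 − 0.98x.
Solving: x = 240(1 − 0.98) / (1 − 0.98·0.98) = 4.8 / 0.0396 ≈ 121.2121.
The union gets 240 − 121.2121 ≈ 118.7879.

121.21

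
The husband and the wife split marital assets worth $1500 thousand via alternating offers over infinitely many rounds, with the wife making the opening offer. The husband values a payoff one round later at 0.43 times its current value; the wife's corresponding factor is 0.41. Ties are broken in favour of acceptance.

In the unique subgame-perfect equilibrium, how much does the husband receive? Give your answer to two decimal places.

462.00

Let x be the wife's share when the wife proposes and y be the husband's share when the husband proposes.
The husband accepts iff offered ≥ 0.43·y, so x = 1500 − 0.43y. Symmetrically y = 1500 − 0.41x.
Substituting: x = 1500 − 0.43(1500 − 0.41x), giving x(1 − 0.41·0.43) = 1500(1 − 0.43).
So x = 1500 × 0.57 / 0.8237 ≈ 1037.9993, and the husband receives 1500 − x ≈ 462.0007.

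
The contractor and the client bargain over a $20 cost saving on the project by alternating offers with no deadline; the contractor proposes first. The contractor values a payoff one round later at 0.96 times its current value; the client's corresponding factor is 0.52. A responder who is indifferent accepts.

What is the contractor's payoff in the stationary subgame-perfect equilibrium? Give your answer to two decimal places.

When the contractor proposes, the client accepts any offer worth at least 0.52 times what the client would get by proposing next round; and vice versa.
This gives x = 20 − 0.52y and y = 20 − 0.96x, where x and y are each side's share when it proposes.
Hence (1 − 0.52·0.96)x = 20(1 − 0.52), i.e. 0.5008·x = 9.6.
x ≈ 19.1693; the client's share is 20 − x ≈ 0.8307.

19.17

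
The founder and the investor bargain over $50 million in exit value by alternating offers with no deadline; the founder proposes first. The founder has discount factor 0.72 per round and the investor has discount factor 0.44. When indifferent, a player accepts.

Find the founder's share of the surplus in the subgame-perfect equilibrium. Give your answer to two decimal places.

Let x be the founder's share when the founder proposes and y be the investor's share when the investor proposes.
The investor accepts iff offered ≥ 0.44·y, so x = 50 − 0.44y. Symmetrically y = 50 − 0.72x.
Substituting: x = 50 − 0.44(50 − 0.72x), giving x(1 − 0.72·0.44) = 50(1 − 0.44).
So x = 50 × 0.56 / 0.6832 ≈ 40.9836, and the investor receives 50 − x ≈ 9.0164.

40.98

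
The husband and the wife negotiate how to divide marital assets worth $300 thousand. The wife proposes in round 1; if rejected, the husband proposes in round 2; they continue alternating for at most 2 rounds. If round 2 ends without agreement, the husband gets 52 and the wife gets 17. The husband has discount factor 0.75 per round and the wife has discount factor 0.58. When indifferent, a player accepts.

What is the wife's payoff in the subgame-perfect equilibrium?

87.75

Round 2 (the husband proposes): the wife gets 17 if talks fail, so the husband offers 17 and keeps 283.
Round 1 (the wife proposes): the husband can get 283 next round, worth 0.75 × 283 = 212.25 now; the wife offers that and keeps 87.75.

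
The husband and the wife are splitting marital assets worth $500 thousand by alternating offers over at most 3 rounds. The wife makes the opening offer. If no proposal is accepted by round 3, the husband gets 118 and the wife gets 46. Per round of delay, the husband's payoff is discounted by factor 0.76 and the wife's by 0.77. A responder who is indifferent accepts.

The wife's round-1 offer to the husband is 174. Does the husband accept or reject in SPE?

Accept

Round 3 (the wife proposes): the husband gets 118 if talks fail, so the wife offers 118 and keeps 382.
Round 2 (the husband proposes): the wife can get 382 next round, worth 0.77 × 382 = 294.14 now; the husband offers that and keeps 205.86.
So by rejecting in round 1, the husband gets 205.86 next round, worth 0.76 × 205.86 = 156.4536 now.
Offer 174 ≥ 156.4536, so the husband accepts.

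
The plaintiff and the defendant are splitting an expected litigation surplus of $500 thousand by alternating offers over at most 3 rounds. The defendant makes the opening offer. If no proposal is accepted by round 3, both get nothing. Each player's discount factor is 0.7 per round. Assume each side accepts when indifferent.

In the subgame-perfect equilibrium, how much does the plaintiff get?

Round 3 (the defendant proposes): rejection yields 0 for the plaintiff; the defendant offers 0 and keeps 500.
Round 2 (the plaintiff proposes): the defendant can get 500 next round, worth 0.7 × 500 = 350 now; the plaintiff offers that and keeps 150.
Round 1 (the defendant proposes): the plaintiff can get 150 next round, worth 0.7 × 150 = 105 now; the defendant offers that and keeps 395.

105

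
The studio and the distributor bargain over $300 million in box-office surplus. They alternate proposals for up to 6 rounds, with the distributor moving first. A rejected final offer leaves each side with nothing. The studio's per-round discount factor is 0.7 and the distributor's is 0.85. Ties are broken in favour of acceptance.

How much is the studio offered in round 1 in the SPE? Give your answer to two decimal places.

Work backward from the last round.
Round 6 (the studio proposes): rejection yields 0 for the distributor; the studio offers 0 and keeps 300.
Round 5 (the distributor proposes): the studio can get 300 next round, worth 0.7 × 300 = 210 now. The distributor offers 210 and keeps 300 − 210 = 90.
Round 4 (the studio proposes): the distributor can get 90 next round, worth 0.85 × 90 = 76.5 now; the studio offers that and keeps 223.5.
Round 3 (the distributor proposes): the studio can get 223.5 next round, worth 0.7 × 223.5 = 156.45 now, so the distributor offers 156.45, keeping 143.55.
Round 2 (the studio proposes): the distributor can get 143.55 next round, worth 0.85 × 143.55 = 122.0175 now; the studio offers that and keeps 177.9825.
Round 1 (the distributor proposes): the studio can get 177.9825 next round, worth 0.7 × 177.9825 = 124.58775 now; the distributor offers that and keeps 175.41225.

124.59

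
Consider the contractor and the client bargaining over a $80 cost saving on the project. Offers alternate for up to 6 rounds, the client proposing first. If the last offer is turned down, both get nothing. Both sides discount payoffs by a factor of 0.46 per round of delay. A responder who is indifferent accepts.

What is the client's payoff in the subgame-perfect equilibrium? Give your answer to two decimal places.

Work backward from the last round.
Round 6 (the contractor proposes): the client will accept anything ≥ 0, so the contractor offers 0 and keeps 80.
Round 5 (the client proposes): the contractor can get 80 next round, worth 0.46 × 80 = 36.8 now. The client offers 36.8 and keeps 80 − 36.8 = 43.2.
Round 4 (the contractor proposes): the client can get 43.2 next round, worth 0.46 × 43.2 = 19.872 now, so the contractor offers 19.872, keeping 60.128.
Round 3 (the client proposes): the contractor can get 60.128 next round, worth 0.46 × 60.128 = 27.65888 now; the client offers that and keeps 52.34112.
Round 2 (the contractor proposes): the client can get 52.34112 next round, worth 0.46 × 52.34112 = 24.0769152 now; the contractor offers that and keeps 55.9230848.
Round 1 (the client proposes): the contractor can get 55.9230848 next round, worth 0.46 × 55.9230848 = 25.724619008 now; the client offers that and keeps 54.275380992.

54.28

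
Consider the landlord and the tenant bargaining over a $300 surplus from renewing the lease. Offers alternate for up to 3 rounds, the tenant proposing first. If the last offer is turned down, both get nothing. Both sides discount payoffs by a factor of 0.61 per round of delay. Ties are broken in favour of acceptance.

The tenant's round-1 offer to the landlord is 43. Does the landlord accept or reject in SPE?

Reject

Work out the landlord's continuation value if the offer is rejected.
Round 3 (the tenant proposes): the landlord will accept anything ≥ 0, so the tenant offers 0 and keeps 300.
Round 2 (the landlord proposes): the tenant can get 300 next round, worth 0.61 × 300 = 183 now. The landlord offers 183 and keeps 300 − 183 = 117.
So by rejecting in round 1, the landlord gets 117 next round, worth 0.61 × 117 = 71.37 now.
Offer 43 < 71.37, so the landlord rejects.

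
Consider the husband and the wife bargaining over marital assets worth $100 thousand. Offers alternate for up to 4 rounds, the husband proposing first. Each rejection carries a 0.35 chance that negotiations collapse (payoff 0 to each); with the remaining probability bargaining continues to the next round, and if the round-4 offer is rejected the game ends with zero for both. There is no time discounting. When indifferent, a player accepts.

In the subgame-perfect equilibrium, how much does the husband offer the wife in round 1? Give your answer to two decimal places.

By backward induction:
Round 4 (the wife proposes): the husband will accept anything ≥ 0, so the wife offers 0 and keeps 100.
Round 3 (the husband proposes): rejecting gives the wife an expected 0.65 × 100 = 65, so the husband offers 65, keeping 35.
Round 2 (the wife proposes): rejecting gives the husband an expected 0.65 × 35 = 22.75. The wife offers 22.75 and keeps 100 − 22.75 = 77.25.
Round 1 (the husband proposes): rejecting gives the wife an expected 0.65 × 77.25 = 50.2125; the husband offers that and keeps 49.7875.

50.21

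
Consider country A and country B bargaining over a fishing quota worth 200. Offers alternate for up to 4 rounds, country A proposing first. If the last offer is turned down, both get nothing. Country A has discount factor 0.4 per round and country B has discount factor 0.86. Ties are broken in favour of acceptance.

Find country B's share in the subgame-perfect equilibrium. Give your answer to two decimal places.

Work backward from the last round.
Round 4 (country B proposes): country A will accept anything ≥ 0, so country B offers 0 and keeps 200.
Round 3 (country A proposes): country B can get 200 next round, worth 0.86 × 200 = 172 now. Country A offers 172 and keeps 200 − 172 = 28.
Round 2 (country B proposes): country A can get 28 next round, worth 0.4 × 28 = 11.2 now. Country B offers 11.2 and keeps 200 − 11.2 = 188.8.
Round 1 (country A proposes): country B can get 188.8 next round, worth 0.86 × 188.8 = 162.368 now, so country A offers 162.368, keeping 37.632.

162.37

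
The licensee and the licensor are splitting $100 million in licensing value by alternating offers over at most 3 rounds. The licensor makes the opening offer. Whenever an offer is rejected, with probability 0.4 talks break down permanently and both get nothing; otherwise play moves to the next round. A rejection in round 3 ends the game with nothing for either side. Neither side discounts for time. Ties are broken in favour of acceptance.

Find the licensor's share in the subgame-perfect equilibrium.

76

Round 3 (the licensor proposes): rejection yields 0 for the licensee; the licensor offers 0 and keeps 100.
Round 2 (the licensee proposes): rejecting gives the licensor an expected 0.6 × 100 = 60; the licensee offers that and keeps 40.
Round 1 (the licensor proposes): rejecting gives the licensee an expected 0.6 × 40 = 24. The licensor offers 24 and keeps 100 − 24 = 76.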